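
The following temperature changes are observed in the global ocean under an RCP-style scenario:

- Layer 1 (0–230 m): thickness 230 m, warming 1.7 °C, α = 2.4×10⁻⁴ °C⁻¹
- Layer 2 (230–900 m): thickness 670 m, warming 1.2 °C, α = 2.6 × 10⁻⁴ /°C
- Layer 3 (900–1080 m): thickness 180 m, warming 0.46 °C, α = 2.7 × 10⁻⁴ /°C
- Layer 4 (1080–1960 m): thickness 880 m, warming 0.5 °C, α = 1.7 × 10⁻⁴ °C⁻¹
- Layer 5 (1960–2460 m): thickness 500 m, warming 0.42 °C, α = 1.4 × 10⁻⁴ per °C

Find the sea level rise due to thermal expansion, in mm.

0–230 m: 2.4×10⁻⁴ × 1.7 × 230 = 0.09384 m
2.6×10⁻⁴ × 1.2 × 670 = 0.20904 m
180 × 0.46 × 2.7×10⁻⁴ = 0.022356 m
Layer 4: 0.5 × 880 × 1.7×10⁻⁴ = 0.07480 m
1.4×10⁻⁴ × 500 × 0.42 = 0.02940 m
Δh = 0.09384 + 0.20904 + 0.022356 + 0.07480 + 0.02940 = 0.429436 m

about 429 mm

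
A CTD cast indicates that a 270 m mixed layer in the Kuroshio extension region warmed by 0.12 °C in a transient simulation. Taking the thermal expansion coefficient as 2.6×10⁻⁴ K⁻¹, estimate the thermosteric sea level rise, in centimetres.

Δh ≈ 0.842 cm

Δh = αΔT·H = 2.6×10⁻⁴ × 0.12 × 270 = 0.008424 m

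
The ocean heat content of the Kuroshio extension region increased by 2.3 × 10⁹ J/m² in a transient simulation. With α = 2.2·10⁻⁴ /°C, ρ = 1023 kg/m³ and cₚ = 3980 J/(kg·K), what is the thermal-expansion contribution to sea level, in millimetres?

Δh ≈ 120 mm

Δh = αQ/(ρcₚ) = 2.2×10⁻⁴ × 2.3×10⁹ / (1023 × 3980) ≈ 0.12428 m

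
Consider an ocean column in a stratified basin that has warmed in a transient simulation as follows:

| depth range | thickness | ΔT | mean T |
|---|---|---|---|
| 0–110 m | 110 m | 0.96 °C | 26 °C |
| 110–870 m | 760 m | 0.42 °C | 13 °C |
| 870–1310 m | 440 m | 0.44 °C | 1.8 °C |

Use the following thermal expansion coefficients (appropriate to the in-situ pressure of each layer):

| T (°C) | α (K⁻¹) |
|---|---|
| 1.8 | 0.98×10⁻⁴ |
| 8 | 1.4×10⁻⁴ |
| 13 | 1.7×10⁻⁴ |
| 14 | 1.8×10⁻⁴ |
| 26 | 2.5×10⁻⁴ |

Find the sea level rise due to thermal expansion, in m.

Δh ≈ 0.0996 m

Layer 1 at 26 °C → α = 2.5×10⁻⁴ K⁻¹
Layer 2 at 13 °C → α = 1.7×10⁻⁴ K⁻¹
Layer 3 at 1.8 °C → α = 0.98×10⁻⁴ K⁻¹
Layer 1: 110 × 2.5×10⁻⁴ × 0.96 = 0.02640 m
0.42 × 1.7×10⁻⁴ × 760 = 0.054264 m
870–1310 m: 0.44 × 440 × 0.98×10⁻⁴ = 0.0189728 m
Δh = 0.02640 + 0.054264 + 0.0189728 = 0.0996368 m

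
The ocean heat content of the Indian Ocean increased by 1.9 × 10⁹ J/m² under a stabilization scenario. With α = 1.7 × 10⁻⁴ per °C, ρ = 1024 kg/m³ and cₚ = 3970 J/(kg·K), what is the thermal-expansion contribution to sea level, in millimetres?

79.5 mm

Δh = αQ/(ρcₚ) = 1.7×10⁻⁴ × 1.9×10⁹ / (1024 × 3970) ≈ 0.079453 m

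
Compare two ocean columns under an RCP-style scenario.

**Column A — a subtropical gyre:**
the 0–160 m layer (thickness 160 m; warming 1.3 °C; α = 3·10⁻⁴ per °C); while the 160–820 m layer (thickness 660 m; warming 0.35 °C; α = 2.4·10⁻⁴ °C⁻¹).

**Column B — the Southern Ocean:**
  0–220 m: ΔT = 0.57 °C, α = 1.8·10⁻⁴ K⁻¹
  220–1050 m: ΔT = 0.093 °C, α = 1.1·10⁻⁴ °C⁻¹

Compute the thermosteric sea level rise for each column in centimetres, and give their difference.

Δh_A ≈ 12 cm, Δh_B ≈ 3.1 cm; difference ≈ 8.7 cm

A 0–160 m: 160 × 3×10⁻⁴ × 1.3 = 0.06240 m
A 160–820 m: 660 × 0.35 × 2.4×10⁻⁴ = 0.05544 m
A total: 0.11784 m
B 0–220 m: 220 × 0.57 × 1.8×10⁻⁴ = 0.022572 m
B 1.1×10⁻⁴ × 0.093 × 830 = 0.0084909 m
B total: 0.0310629 m
Difference: 0.11784 − 0.0310629 = 0.0867771 m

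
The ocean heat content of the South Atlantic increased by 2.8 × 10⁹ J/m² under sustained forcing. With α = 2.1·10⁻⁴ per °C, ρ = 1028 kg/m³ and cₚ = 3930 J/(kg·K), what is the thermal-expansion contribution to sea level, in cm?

Δh = αQ/(ρcₚ) = 2.1×10⁻⁴ × 2.8×10⁹ / (1028 × 3930) ≈ 0.14554 m

14.6 cm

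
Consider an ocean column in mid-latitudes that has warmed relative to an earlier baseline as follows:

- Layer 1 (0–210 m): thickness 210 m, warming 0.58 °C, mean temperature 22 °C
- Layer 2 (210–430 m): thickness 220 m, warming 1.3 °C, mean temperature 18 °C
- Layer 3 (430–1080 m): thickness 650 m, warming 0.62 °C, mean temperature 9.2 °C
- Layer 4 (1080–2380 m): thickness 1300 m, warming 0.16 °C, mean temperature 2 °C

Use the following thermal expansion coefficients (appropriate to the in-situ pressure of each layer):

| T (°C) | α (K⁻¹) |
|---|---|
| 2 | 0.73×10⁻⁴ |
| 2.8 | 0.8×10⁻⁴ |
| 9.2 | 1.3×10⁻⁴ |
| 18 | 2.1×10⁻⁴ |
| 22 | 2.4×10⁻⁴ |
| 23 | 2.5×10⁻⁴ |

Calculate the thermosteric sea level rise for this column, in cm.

15.7 cm of thermosteric rise

Layer 1 at 22 °C → α = 2.4×10⁻⁴ K⁻¹
Layer 2 at 18 °C → α = 2.1×10⁻⁴ K⁻¹
Layer 3 at 9.2 °C → α = 1.3×10⁻⁴ K⁻¹
Layer 4 at 2 °C → α = 0.73×10⁻⁴ K⁻¹
0–210 m: 0.58 × 210 × 2.4×10⁻⁴ = 0.029232 m
220 × 2.1×10⁻⁴ × 1.3 = 0.06006 m
Layer 3: 650 × 1.3×10⁻⁴ × 0.62 = 0.05239 m
1080–2380 m: 0.73×10⁻⁴ × 0.16 × 1300 = 0.015184 m
Δh = 0.029232 + 0.06006 + 0.05239 + 0.015184 = 0.156866 m ≈ 15.7 cm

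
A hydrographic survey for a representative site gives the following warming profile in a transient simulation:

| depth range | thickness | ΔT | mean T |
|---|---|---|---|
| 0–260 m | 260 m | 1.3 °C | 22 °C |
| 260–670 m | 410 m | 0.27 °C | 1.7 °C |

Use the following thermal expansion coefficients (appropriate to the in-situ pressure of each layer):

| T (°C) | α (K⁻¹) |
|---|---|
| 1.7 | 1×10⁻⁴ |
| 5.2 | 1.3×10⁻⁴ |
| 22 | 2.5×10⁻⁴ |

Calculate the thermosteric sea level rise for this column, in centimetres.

Δh = 9.6 cm

Layer 1 at 22 °C → α = 2.5×10⁻⁴ K⁻¹
Layer 2 at 1.7 °C → α = 1×10⁻⁴ K⁻¹
Layer 1: 1.3 × 2.5×10⁻⁴ × 260 = 0.08450 m
0.27 × 1×10⁻⁴ × 410 = 0.01107 m
Δh = 0.08450 + 0.01107 = 0.09557 m ≈ 9.6 cm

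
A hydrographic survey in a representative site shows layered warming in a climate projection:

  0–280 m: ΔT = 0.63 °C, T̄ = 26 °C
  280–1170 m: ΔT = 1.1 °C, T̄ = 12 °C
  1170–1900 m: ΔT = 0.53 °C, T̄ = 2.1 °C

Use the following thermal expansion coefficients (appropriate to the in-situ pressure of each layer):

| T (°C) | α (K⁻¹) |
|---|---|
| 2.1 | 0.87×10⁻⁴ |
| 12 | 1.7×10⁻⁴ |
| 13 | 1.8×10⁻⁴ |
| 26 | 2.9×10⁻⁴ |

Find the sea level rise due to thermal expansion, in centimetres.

Layer 1 at 26 °C → α = 2.9×10⁻⁴ K⁻¹
Layer 2 at 12 °C → α = 1.7×10⁻⁴ K⁻¹
Layer 3 at 2.1 °C → α = 0.87×10⁻⁴ K⁻¹
0–280 m: 280 × 0.63 × 2.9×10⁻⁴ = 0.051156 m
Layer 2: 890 × 1.1 × 1.7×10⁻⁴ = 0.16643 m
0.87×10⁻⁴ × 0.53 × 730 = 0.0336603 m
Δh = 0.051156 + 0.16643 + 0.0336603 = 0.2512463 m

25.1 cm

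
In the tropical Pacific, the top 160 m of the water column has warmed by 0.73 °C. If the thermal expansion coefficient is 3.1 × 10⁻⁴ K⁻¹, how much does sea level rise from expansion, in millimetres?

36 mm

Δh = αΔT·H = 3.1×10⁻⁴ × 0.73 × 160 = 0.036208 m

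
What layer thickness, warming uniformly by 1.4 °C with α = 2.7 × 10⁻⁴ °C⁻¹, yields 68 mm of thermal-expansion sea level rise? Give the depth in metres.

H = Δh/(αΔT) = 0.068 / (2.7×10⁻⁴ × 1.4) ≈ 179.9 m

H ≈ 180 m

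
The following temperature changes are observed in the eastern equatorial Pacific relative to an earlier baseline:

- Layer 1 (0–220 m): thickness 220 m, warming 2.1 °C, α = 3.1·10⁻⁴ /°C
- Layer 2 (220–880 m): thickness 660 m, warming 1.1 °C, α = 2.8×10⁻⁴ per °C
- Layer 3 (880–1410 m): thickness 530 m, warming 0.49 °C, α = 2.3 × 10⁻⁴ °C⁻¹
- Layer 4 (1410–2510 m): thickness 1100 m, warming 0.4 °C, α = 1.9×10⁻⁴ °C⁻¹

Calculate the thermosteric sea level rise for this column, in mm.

Layer 1: 2.1 × 3.1×10⁻⁴ × 220 = 0.14322 m
1.1 × 2.8×10⁻⁴ × 660 = 0.20328 m
530 × 2.3×10⁻⁴ × 0.49 = 0.059731 m
1.9×10⁻⁴ × 1100 × 0.4 = 0.08360 m
Δh = 0.14322 + 0.20328 + 0.059731 + 0.08360 = 0.489831 m ≈ 490 mm

490 mm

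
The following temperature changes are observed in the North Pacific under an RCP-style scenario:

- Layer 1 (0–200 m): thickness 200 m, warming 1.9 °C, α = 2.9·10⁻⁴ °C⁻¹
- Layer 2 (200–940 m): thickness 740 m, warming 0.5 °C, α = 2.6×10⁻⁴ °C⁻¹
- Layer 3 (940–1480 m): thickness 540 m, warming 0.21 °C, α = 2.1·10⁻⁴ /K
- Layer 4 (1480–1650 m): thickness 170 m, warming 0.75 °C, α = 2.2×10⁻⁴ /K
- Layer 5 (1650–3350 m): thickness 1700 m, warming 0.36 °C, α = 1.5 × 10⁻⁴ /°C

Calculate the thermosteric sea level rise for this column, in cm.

Δh = 35 cm

0–200 m: 1.9 × 2.9×10⁻⁴ × 200 = 0.11020 m
Layer 2: 0.5 × 2.6×10⁻⁴ × 740 = 0.09620 m
Layer 3: 2.1×10⁻⁴ × 540 × 0.21 = 0.023814 m
170 × 0.75 × 2.2×10⁻⁴ = 0.02805 m
1.5×10⁻⁴ × 1700 × 0.36 = 0.09180 m
Δh = 0.11020 + 0.09620 + 0.023814 + 0.02805 + 0.09180 = 0.350064 m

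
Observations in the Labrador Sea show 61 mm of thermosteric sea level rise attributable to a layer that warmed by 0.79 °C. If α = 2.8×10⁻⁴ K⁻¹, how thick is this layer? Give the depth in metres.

H = Δh/(αΔT) = 0.061 / (2.8×10⁻⁴ × 0.79) ≈ 275.8 m

about 280 m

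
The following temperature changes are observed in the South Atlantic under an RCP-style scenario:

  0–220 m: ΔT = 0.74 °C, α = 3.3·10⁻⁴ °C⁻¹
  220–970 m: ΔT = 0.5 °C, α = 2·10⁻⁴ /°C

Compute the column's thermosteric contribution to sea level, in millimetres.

130 mm of thermosteric rise

0–220 m: 0.74 × 220 × 3.3×10⁻⁴ = 0.053724 m
220–970 m: 0.5 × 750 × 2×10⁻⁴ = 0.07500 m
Δh = 0.053724 + 0.07500 = 0.128724 m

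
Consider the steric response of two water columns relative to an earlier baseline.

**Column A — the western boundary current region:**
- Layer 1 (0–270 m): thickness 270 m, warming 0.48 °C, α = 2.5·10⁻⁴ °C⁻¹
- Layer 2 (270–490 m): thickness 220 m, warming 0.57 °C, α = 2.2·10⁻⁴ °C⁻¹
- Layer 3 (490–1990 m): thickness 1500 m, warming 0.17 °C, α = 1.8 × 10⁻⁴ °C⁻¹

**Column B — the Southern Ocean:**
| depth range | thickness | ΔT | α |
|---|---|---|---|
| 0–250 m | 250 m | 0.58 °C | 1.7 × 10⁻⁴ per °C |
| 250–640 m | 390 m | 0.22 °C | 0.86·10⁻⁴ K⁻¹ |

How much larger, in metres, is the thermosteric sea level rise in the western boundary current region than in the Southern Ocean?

0.0739 m

A 0–270 m: 0.48 × 270 × 2.5×10⁻⁴ = 0.03240 m
A 270–490 m: 2.2×10⁻⁴ × 0.57 × 220 = 0.027588 m
A Layer 3: 0.17 × 1500 × 1.8×10⁻⁴ = 0.04590 m
A total: 0.105888 m
B 0.58 × 1.7×10⁻⁴ × 250 = 0.02465 m
B Layer 2: 0.22 × 0.86×10⁻⁴ × 390 = 0.0073788 m
B total: 0.0320288 m
Difference: 0.105888 − 0.0320288 = 0.0738592 m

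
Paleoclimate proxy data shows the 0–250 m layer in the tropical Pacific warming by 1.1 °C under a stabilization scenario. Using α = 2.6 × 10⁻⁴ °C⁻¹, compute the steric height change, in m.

Δh ≈ 0.0715 m

Δh = αΔT·H = 2.6×10⁻⁴ × 1.1 × 250 = 0.07150 m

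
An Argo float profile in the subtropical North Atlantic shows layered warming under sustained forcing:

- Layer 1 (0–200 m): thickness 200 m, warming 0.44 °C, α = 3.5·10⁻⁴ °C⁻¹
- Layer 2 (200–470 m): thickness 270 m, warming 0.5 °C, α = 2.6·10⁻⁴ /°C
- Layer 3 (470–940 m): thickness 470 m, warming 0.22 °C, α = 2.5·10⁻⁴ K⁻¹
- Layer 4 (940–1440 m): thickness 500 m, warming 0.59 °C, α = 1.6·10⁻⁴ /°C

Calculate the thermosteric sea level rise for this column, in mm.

139 mm of thermosteric rise

0–200 m: 0.44 × 3.5×10⁻⁴ × 200 = 0.03080 m
2.6×10⁻⁴ × 270 × 0.5 = 0.03510 m
Layer 3: 0.22 × 470 × 2.5×10⁻⁴ = 0.02585 m
Layer 4: 0.59 × 500 × 1.6×10⁻⁴ = 0.04720 m
Δh = 0.03080 + 0.03510 + 0.02585 + 0.04720 = 0.13895 m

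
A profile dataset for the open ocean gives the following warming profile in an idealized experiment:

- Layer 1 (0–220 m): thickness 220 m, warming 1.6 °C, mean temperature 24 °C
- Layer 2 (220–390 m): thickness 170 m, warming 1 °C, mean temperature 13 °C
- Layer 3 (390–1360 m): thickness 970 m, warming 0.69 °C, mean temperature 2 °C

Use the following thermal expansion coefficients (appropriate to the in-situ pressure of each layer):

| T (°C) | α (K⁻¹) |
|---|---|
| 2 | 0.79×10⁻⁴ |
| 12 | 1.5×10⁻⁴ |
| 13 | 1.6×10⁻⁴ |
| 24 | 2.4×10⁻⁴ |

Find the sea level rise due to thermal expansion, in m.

about 0.165 m

Layer 1 at 24 °C → α = 2.4×10⁻⁴ K⁻¹
Layer 2 at 13 °C → α = 1.6×10⁻⁴ K⁻¹
Layer 3 at 2 °C → α = 0.79×10⁻⁴ K⁻¹
220 × 2.4×10⁻⁴ × 1.6 = 0.08448 m
170 × 1.6×10⁻⁴ × 1 = 0.02720 m
Layer 3: 970 × 0.79×10⁻⁴ × 0.69 = 0.0528747 m
Δh = 0.08448 + 0.02720 + 0.0528747 = 0.1645547 m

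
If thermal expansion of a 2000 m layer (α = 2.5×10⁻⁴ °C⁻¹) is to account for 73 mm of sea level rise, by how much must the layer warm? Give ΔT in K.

ΔT = Δh/(αH) = 0.073 / (2.5×10⁻⁴ × 2000) = 0.1460 K

0.146 K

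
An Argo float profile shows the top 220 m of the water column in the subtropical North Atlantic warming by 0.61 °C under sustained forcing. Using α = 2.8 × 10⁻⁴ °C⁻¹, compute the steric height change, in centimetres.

Δh ≈ 3.76 cm

Δh = αΔT·H = 2.8×10⁻⁴ × 0.61 × 220 = 0.037576 m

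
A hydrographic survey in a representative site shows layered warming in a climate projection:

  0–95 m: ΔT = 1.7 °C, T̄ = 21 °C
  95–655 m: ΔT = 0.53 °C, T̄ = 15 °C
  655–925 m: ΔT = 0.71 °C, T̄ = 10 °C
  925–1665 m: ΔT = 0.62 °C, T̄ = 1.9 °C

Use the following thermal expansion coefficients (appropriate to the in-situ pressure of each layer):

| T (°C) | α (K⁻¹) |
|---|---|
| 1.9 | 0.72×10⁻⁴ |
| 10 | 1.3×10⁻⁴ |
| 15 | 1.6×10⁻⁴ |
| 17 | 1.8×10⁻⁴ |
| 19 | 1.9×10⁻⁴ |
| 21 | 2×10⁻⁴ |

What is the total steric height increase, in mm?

Layer 1 at 21 °C → α = 2×10⁻⁴ K⁻¹
Layer 2 at 15 °C → α = 1.6×10⁻⁴ K⁻¹
Layer 3 at 10 °C → α = 1.3×10⁻⁴ K⁻¹
Layer 4 at 1.9 °C → α = 0.72×10⁻⁴ K⁻¹
0–95 m: 1.7 × 95 × 2×10⁻⁴ = 0.03230 m
0.53 × 560 × 1.6×10⁻⁴ = 0.047488 m
655–925 m: 1.3×10⁻⁴ × 270 × 0.71 = 0.024921 m
925–1665 m: 0.72×10⁻⁴ × 740 × 0.62 = 0.0330336 m
Δh = 0.03230 + 0.047488 + 0.024921 + 0.0330336 = 0.1377426 m

Δh = 138 mm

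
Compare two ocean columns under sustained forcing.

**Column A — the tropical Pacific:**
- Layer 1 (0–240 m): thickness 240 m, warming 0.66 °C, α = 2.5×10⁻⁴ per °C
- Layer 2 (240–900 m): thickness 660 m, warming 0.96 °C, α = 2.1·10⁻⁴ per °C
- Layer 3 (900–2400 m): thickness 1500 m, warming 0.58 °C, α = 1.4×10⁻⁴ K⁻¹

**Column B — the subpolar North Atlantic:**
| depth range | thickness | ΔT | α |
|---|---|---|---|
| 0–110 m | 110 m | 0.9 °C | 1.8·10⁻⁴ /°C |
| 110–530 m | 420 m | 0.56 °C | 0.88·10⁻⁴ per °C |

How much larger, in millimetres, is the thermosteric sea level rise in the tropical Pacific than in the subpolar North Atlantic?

A 2.5×10⁻⁴ × 0.66 × 240 = 0.03960 m
A 240–900 m: 660 × 2.1×10⁻⁴ × 0.96 = 0.133056 m
A 1.4×10⁻⁴ × 0.58 × 1500 = 0.12180 m
A total: 0.294456 m
B 0–110 m: 1.8×10⁻⁴ × 0.9 × 110 = 0.01782 m
B 420 × 0.56 × 0.88×10⁻⁴ = 0.0206976 m
B total: 0.0385176 m
Difference: 0.294456 − 0.0385176 = 0.2559384 m

256 mm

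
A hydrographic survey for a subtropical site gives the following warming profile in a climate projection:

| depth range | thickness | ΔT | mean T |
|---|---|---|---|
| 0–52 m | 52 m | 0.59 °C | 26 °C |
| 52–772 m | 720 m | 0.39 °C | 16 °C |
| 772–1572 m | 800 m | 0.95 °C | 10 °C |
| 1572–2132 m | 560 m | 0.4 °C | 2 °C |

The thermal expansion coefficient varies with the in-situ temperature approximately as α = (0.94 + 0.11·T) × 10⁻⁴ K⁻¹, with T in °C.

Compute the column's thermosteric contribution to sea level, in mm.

Δh = 268 mm

Layer 1: α = (0.94 + 0.11×26)×10⁻⁴ = 3.8×10⁻⁴ K⁻¹
Layer 2: α = (0.94 + 0.11×16)×10⁻⁴ = 2.7×10⁻⁴ K⁻¹
Layer 3: α = (0.94 + 0.11×10)×10⁻⁴ = 2.04×10⁻⁴ K⁻¹
Layer 4: α = (0.94 + 0.11×2)×10⁻⁴ = 1.16×10⁻⁴ K⁻¹
Layer 1: 3.8×10⁻⁴ × 0.59 × 52 = 0.0116584 m
0.39 × 2.7×10⁻⁴ × 720 = 0.075816 m
0.95 × 2.04×10⁻⁴ × 800 = 0.15504 m
Layer 4: 1.16×10⁻⁴ × 0.4 × 560 = 0.025984 m
Δh = 0.0116584 + 0.075816 + 0.15504 + 0.025984 = 0.2684984 m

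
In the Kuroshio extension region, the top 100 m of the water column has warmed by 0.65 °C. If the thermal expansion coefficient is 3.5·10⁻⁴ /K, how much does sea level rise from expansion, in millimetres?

22.8 mm of thermosteric rise

Δh = αΔT·H = 3.5×10⁻⁴ × 0.65 × 100 = 0.02275 m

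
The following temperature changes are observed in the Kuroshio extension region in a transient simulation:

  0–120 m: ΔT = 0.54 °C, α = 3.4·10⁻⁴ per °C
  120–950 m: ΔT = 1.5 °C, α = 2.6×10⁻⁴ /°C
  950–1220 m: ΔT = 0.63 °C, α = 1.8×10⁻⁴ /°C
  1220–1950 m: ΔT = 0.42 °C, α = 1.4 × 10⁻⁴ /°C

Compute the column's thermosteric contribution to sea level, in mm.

420 mm

3.4×10⁻⁴ × 0.54 × 120 = 0.022032 m
Layer 2: 830 × 2.6×10⁻⁴ × 1.5 = 0.32370 m
Layer 3: 0.63 × 1.8×10⁻⁴ × 270 = 0.030618 m
Layer 4: 1.4×10⁻⁴ × 730 × 0.42 = 0.042924 m
Δh = 0.022032 + 0.32370 + 0.030618 + 0.042924 = 0.419274 m ≈ 420 mm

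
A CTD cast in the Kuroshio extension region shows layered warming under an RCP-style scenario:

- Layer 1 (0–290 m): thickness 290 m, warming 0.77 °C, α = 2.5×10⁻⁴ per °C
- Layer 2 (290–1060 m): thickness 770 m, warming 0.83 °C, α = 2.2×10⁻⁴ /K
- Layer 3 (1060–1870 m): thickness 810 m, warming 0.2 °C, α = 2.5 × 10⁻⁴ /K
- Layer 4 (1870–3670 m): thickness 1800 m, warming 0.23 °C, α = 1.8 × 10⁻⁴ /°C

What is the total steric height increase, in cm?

Δh = 31.1 cm

0–290 m: 290 × 0.77 × 2.5×10⁻⁴ = 0.055825 m
290–1060 m: 2.2×10⁻⁴ × 770 × 0.83 = 0.140602 m
810 × 0.2 × 2.5×10⁻⁴ = 0.04050 m
Layer 4: 1800 × 0.23 × 1.8×10⁻⁴ = 0.07452 m
Δh = 0.055825 + 0.140602 + 0.04050 + 0.07452 = 0.311447 m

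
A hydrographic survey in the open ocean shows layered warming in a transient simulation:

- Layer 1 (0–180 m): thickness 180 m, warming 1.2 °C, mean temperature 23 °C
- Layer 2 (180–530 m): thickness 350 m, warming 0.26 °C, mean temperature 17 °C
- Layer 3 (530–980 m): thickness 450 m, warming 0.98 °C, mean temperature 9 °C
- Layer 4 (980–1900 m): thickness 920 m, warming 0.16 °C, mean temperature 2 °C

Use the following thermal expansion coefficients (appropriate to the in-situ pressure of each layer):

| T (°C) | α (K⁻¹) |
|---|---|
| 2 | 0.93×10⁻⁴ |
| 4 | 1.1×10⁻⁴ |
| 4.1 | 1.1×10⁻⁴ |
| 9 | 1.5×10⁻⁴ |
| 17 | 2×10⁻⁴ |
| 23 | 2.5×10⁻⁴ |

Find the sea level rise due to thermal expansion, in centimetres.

Layer 1 at 23 °C → α = 2.5×10⁻⁴ K⁻¹
Layer 2 at 17 °C → α = 2×10⁻⁴ K⁻¹
Layer 3 at 9 °C → α = 1.5×10⁻⁴ K⁻¹
Layer 4 at 2 °C → α = 0.93×10⁻⁴ K⁻¹
Layer 1: 180 × 2.5×10⁻⁴ × 1.2 = 0.05400 m
0.26 × 350 × 2×10⁻⁴ = 0.01820 m
530–980 m: 0.98 × 450 × 1.5×10⁻⁴ = 0.06615 m
0.16 × 0.93×10⁻⁴ × 920 = 0.0136896 m
Δh = 0.05400 + 0.01820 + 0.06615 + 0.0136896 = 0.1520396 m ≈ 15.2 cm

Δh = 15.2 cm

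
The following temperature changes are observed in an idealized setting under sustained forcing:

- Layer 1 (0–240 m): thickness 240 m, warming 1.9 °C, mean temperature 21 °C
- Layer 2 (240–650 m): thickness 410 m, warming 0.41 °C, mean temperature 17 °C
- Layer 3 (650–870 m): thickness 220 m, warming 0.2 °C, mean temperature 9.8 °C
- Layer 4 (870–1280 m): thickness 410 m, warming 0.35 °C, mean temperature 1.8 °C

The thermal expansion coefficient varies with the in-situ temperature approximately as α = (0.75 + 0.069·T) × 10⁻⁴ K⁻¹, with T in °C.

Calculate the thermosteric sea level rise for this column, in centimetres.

Layer 1: α = (0.75 + 0.069×21)×10⁻⁴ = 2.199×10⁻⁴ K⁻¹
Layer 2: α = (0.75 + 0.069×17)×10⁻⁴ = 1.923×10⁻⁴ K⁻¹
Layer 3: α = (0.75 + 0.069×9.8)×10⁻⁴ = 1.4262×10⁻⁴ K⁻¹
Layer 4: α = (0.75 + 0.069×1.8)×10⁻⁴ = 0.8742×10⁻⁴ K⁻¹
0–240 m: 240 × 1.9 × 2.199×10⁻⁴ = 0.1002744 m
Layer 2: 0.41 × 410 × 1.923×10⁻⁴ = 0.03232563 m
650–870 m: 220 × 1.4262×10⁻⁴ × 0.2 = 0.00627528 m
0.35 × 410 × 0.8742×10⁻⁴ = 0.01254477 m
Δh = 0.1002744 + 0.03232563 + 0.00627528 + 0.01254477 = 0.15142008 m

about 15.1 cm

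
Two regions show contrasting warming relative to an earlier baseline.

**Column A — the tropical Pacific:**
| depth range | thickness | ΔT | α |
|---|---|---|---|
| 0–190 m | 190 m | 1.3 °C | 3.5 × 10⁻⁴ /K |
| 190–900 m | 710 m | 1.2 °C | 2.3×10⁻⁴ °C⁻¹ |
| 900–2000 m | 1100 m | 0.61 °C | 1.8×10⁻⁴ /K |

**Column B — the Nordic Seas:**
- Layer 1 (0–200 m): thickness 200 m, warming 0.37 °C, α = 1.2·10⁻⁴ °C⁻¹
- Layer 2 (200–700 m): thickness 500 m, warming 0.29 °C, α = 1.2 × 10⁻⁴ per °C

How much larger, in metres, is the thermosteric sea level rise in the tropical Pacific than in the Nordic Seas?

0.38 m larger

A 0–190 m: 3.5×10⁻⁴ × 190 × 1.3 = 0.08645 m
A 190–900 m: 710 × 1.2 × 2.3×10⁻⁴ = 0.19596 m
A 1.8×10⁻⁴ × 1100 × 0.61 = 0.12078 m
A total: 0.40319 m
B Layer 1: 0.37 × 1.2×10⁻⁴ × 200 = 0.00888 m
B 200–700 m: 500 × 0.29 × 1.2×10⁻⁴ = 0.01740 m
B total: 0.02628 m
Difference: 0.40319 − 0.02628 = 0.37691 m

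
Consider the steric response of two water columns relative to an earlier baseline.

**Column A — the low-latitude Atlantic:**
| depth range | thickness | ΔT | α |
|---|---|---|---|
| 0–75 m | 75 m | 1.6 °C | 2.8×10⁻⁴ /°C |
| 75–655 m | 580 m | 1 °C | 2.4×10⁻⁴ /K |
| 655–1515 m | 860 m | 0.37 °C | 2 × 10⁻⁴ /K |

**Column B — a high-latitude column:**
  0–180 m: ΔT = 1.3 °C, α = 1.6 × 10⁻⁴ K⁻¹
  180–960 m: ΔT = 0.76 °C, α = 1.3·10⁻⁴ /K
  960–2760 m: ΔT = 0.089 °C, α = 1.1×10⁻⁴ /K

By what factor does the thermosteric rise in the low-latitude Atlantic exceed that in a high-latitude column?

A 1.6 × 75 × 2.8×10⁻⁴ = 0.03360 m
A 75–655 m: 2.4×10⁻⁴ × 1 × 580 = 0.13920 m
A 655–1515 m: 2×10⁻⁴ × 860 × 0.37 = 0.06364 m
A total: 0.23644 m
B Layer 1: 1.6×10⁻⁴ × 180 × 1.3 = 0.03744 m
B 180–960 m: 0.76 × 780 × 1.3×10⁻⁴ = 0.077064 m
B 960–2760 m: 1.1×10⁻⁴ × 1800 × 0.089 = 0.017622 m
B total: 0.132126 m
Ratio: 0.23644 / 0.132126 ≈ 1.790

≈ 1.79×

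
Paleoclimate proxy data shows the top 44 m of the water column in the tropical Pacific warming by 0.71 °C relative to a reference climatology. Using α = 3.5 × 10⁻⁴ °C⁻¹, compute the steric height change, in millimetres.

Δh ≈ 10.9 mm

Δh = αΔT·H = 3.5×10⁻⁴ × 0.71 × 44 = 0.010934 m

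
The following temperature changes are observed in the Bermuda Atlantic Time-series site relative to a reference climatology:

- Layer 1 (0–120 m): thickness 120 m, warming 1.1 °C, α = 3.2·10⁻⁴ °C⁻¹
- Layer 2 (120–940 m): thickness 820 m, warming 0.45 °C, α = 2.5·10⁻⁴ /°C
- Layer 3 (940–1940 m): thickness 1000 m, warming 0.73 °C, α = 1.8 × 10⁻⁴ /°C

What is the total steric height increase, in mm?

Δh = 270 mm

0–120 m: 3.2×10⁻⁴ × 1.1 × 120 = 0.04224 m
Layer 2: 820 × 2.5×10⁻⁴ × 0.45 = 0.09225 m
1.8×10⁻⁴ × 1000 × 0.73 = 0.13140 m
Δh = 0.04224 + 0.09225 + 0.13140 = 0.26589 m ≈ 270 mm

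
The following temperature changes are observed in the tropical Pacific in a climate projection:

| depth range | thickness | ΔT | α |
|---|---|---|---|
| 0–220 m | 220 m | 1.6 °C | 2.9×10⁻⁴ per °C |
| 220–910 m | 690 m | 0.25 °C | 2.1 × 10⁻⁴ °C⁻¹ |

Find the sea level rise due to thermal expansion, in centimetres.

220 × 2.9×10⁻⁴ × 1.6 = 0.10208 m
220–910 m: 2.1×10⁻⁴ × 0.25 × 690 = 0.036225 m
Δh = 0.10208 + 0.036225 = 0.138305 m

Δh ≈ 13.8 cm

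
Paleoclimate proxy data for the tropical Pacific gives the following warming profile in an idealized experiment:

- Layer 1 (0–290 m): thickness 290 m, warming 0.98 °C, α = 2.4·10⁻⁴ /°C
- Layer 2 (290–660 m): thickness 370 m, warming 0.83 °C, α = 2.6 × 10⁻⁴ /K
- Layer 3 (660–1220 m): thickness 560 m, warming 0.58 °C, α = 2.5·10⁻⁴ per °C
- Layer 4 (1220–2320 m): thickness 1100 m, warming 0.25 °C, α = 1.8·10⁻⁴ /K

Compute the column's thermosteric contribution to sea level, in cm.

0.98 × 290 × 2.4×10⁻⁴ = 0.068208 m
290–660 m: 2.6×10⁻⁴ × 370 × 0.83 = 0.079846 m
Layer 3: 0.58 × 2.5×10⁻⁴ × 560 = 0.08120 m
1220–2320 m: 1.8×10⁻⁴ × 1100 × 0.25 = 0.04950 m
Δh = 0.068208 + 0.079846 + 0.08120 + 0.04950 = 0.278754 m

about 27.9 cm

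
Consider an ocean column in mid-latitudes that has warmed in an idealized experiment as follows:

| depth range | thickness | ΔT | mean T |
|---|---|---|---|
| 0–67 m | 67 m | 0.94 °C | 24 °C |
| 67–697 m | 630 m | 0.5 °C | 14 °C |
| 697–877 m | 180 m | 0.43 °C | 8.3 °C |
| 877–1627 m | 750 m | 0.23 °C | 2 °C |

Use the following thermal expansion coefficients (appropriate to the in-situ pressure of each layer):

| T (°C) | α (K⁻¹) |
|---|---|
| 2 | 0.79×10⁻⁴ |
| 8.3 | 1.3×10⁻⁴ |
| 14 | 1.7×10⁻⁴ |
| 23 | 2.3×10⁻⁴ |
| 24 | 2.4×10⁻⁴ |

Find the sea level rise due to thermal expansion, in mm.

Layer 1 at 24 °C → α = 2.4×10⁻⁴ K⁻¹
Layer 2 at 14 °C → α = 1.7×10⁻⁴ K⁻¹
Layer 3 at 8.3 °C → α = 1.3×10⁻⁴ K⁻¹
Layer 4 at 2 °C → α = 0.79×10⁻⁴ K⁻¹
0–67 m: 0.94 × 67 × 2.4×10⁻⁴ = 0.0151152 m
Layer 2: 0.5 × 630 × 1.7×10⁻⁴ = 0.05355 m
0.43 × 1.3×10⁻⁴ × 180 = 0.010062 m
750 × 0.79×10⁻⁴ × 0.23 = 0.0136275 m
Δh = 0.0151152 + 0.05355 + 0.010062 + 0.0136275 = 0.0923547 m

92.4 mm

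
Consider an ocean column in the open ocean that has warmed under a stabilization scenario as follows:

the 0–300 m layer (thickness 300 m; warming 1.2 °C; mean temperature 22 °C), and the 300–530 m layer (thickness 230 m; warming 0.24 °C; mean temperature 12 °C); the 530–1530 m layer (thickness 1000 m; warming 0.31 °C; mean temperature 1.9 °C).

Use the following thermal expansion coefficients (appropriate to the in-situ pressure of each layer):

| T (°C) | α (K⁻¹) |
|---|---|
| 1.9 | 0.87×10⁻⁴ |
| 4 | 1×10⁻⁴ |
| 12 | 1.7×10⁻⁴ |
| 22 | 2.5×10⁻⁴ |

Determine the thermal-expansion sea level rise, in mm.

Layer 1 at 22 °C → α = 2.5×10⁻⁴ K⁻¹
Layer 2 at 12 °C → α = 1.7×10⁻⁴ K⁻¹
Layer 3 at 1.9 °C → α = 0.87×10⁻⁴ K⁻¹
0–300 m: 300 × 1.2 × 2.5×10⁻⁴ = 0.09000 m
1.7×10⁻⁴ × 230 × 0.24 = 0.009384 m
0.87×10⁻⁴ × 1000 × 0.31 = 0.02697 m
Δh = 0.09000 + 0.009384 + 0.02697 = 0.126354 m

126 mm of thermosteric rise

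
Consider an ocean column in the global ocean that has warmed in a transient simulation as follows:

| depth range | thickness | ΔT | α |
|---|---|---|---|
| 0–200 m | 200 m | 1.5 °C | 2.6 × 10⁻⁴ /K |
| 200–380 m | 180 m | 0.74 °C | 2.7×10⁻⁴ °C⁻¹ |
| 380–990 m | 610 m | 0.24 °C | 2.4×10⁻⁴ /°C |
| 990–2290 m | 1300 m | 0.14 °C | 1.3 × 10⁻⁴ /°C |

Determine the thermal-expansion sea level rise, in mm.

1.5 × 200 × 2.6×10⁻⁴ = 0.07800 m
0.74 × 2.7×10⁻⁴ × 180 = 0.035964 m
Layer 3: 2.4×10⁻⁴ × 610 × 0.24 = 0.035136 m
Layer 4: 0.14 × 1.3×10⁻⁴ × 1300 = 0.02366 m
Δh = 0.07800 + 0.035964 + 0.035136 + 0.02366 = 0.17276 m

170 mm of thermosteric rise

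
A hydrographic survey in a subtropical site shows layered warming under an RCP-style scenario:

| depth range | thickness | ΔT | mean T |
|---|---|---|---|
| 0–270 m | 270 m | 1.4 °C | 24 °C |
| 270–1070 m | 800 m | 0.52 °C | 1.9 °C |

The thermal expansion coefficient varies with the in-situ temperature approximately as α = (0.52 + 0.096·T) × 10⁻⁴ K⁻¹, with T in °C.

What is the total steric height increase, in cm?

13.6 cm

Layer 1: α = (0.52 + 0.096×24)×10⁻⁴ = 2.824×10⁻⁴ K⁻¹
Layer 2: α = (0.52 + 0.096×1.9)×10⁻⁴ = 0.7024×10⁻⁴ K⁻¹
0–270 m: 2.824×10⁻⁴ × 1.4 × 270 = 0.1067472 m
Layer 2: 0.7024×10⁻⁴ × 800 × 0.52 = 0.02921984 m
Δh = 0.1067472 + 0.02921984 = 0.13596704 m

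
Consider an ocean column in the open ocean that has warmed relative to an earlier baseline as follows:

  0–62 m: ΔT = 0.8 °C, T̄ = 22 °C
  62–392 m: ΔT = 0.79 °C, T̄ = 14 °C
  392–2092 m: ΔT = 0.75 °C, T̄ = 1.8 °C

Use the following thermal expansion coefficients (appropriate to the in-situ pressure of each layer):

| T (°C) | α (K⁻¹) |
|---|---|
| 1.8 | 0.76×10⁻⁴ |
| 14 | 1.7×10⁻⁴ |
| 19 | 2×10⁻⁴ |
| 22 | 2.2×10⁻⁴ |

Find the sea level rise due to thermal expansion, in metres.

Layer 1 at 22 °C → α = 2.2×10⁻⁴ K⁻¹
Layer 2 at 14 °C → α = 1.7×10⁻⁴ K⁻¹
Layer 3 at 1.8 °C → α = 0.76×10⁻⁴ K⁻¹
Layer 1: 0.8 × 2.2×10⁻⁴ × 62 = 0.010912 m
62–392 m: 0.79 × 330 × 1.7×10⁻⁴ = 0.044319 m
1700 × 0.75 × 0.76×10⁻⁴ = 0.09690 m
Δh = 0.010912 + 0.044319 + 0.09690 = 0.152131 m

Δh ≈ 0.152 m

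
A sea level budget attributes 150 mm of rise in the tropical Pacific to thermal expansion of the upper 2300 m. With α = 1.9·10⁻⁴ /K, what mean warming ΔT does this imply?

ΔT = Δh/(αH) = 0.15 / (1.9×10⁻⁴ × 2300) ≈ 0.3432 K

0.343 K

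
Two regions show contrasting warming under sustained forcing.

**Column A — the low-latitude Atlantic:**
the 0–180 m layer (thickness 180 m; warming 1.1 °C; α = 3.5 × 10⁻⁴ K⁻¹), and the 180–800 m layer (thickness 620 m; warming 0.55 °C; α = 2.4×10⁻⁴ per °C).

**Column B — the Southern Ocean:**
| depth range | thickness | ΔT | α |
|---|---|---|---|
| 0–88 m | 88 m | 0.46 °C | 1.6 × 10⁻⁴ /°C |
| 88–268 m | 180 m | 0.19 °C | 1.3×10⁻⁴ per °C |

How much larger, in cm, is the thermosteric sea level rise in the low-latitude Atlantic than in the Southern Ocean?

Δh_A − Δh_B ≈ 14 cm

A 0–180 m: 1.1 × 3.5×10⁻⁴ × 180 = 0.06930 m
A 180–800 m: 0.55 × 620 × 2.4×10⁻⁴ = 0.08184 m
A total: 0.15114 m
B 0.46 × 88 × 1.6×10⁻⁴ = 0.0064768 m
B Layer 2: 0.19 × 180 × 1.3×10⁻⁴ = 0.004446 m
B total: 0.0109228 m
Difference: 0.15114 − 0.0109228 = 0.1402172 m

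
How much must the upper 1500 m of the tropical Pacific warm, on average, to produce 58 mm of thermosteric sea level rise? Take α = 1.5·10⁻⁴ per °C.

about 0.26 °C

ΔT = Δh/(αH) = 0.058 / (1.5×10⁻⁴ × 1500) ≈ 0.2578 °C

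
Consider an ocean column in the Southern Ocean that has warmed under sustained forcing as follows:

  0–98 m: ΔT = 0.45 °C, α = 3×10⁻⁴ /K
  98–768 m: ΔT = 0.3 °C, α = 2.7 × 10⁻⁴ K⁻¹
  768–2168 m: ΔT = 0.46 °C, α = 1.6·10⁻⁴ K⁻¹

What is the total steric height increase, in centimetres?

98 × 0.45 × 3×10⁻⁴ = 0.01323 m
Layer 2: 0.3 × 670 × 2.7×10⁻⁴ = 0.05427 m
768–2168 m: 0.46 × 1400 × 1.6×10⁻⁴ = 0.10304 m
Δh = 0.01323 + 0.05427 + 0.10304 = 0.17054 m ≈ 17.1 cm

17.1 cm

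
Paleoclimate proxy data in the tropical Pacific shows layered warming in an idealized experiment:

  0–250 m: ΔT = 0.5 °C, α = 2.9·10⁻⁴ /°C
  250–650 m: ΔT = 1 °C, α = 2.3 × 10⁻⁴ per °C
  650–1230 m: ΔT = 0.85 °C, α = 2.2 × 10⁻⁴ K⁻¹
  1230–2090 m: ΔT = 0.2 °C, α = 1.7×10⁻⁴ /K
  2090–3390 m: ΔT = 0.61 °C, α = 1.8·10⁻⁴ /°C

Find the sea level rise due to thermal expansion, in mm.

about 409 mm

0.5 × 250 × 2.9×10⁻⁴ = 0.03625 m
Layer 2: 1 × 400 × 2.3×10⁻⁴ = 0.09200 m
Layer 3: 580 × 2.2×10⁻⁴ × 0.85 = 0.10846 m
Layer 4: 860 × 0.2 × 1.7×10⁻⁴ = 0.02924 m
1300 × 1.8×10⁻⁴ × 0.61 = 0.14274 m
Δh = 0.03625 + 0.09200 + 0.10846 + 0.02924 + 0.14274 = 0.40869 m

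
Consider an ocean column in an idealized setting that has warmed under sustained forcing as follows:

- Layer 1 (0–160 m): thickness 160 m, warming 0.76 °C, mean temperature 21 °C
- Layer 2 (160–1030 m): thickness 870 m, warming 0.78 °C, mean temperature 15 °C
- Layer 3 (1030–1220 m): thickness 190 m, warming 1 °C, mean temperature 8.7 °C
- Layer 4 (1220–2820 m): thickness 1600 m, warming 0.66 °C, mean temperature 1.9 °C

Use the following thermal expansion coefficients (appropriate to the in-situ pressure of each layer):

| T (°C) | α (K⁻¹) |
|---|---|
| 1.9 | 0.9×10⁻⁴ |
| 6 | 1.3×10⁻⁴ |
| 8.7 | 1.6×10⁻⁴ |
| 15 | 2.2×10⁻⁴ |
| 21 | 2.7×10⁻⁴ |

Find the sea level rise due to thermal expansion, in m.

Layer 1 at 21 °C → α = 2.7×10⁻⁴ K⁻¹
Layer 2 at 15 °C → α = 2.2×10⁻⁴ K⁻¹
Layer 3 at 8.7 °C → α = 1.6×10⁻⁴ K⁻¹
Layer 4 at 1.9 °C → α = 0.9×10⁻⁴ K⁻¹
0–160 m: 0.76 × 2.7×10⁻⁴ × 160 = 0.032832 m
0.78 × 2.2×10⁻⁴ × 870 = 0.149292 m
Layer 3: 1.6×10⁻⁴ × 1 × 190 = 0.03040 m
1220–2820 m: 1600 × 0.66 × 0.9×10⁻⁴ = 0.09504 m
Δh = 0.032832 + 0.149292 + 0.03040 + 0.09504 = 0.307564 m

Δh = 0.308 m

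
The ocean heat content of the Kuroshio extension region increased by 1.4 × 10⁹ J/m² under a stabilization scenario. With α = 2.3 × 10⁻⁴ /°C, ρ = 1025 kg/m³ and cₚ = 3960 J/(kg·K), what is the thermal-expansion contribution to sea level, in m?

0.079 m

Δh = αQ/(ρcₚ) = 2.3×10⁻⁴ × 1.4×10⁹ / (1025 × 3960) ≈ 0.07933 m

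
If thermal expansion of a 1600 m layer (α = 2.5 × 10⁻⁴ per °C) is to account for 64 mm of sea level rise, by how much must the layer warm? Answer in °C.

about 0.160 °C

ΔT = Δh/(αH) = 0.064 / (2.5×10⁻⁴ × 1600) = 0.1600 °C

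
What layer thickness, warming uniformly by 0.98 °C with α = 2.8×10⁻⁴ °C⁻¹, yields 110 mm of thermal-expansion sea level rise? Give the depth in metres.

H = Δh/(αΔT) = 0.11 / (2.8×10⁻⁴ × 0.98) ≈ 400.9 m

about 400 m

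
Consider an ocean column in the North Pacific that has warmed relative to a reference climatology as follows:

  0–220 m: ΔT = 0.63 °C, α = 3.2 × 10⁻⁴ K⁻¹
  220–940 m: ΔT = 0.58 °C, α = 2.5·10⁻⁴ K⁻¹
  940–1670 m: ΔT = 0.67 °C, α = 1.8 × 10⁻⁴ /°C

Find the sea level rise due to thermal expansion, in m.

0–220 m: 0.63 × 220 × 3.2×10⁻⁴ = 0.044352 m
0.58 × 2.5×10⁻⁴ × 720 = 0.10440 m
940–1670 m: 730 × 0.67 × 1.8×10⁻⁴ = 0.088038 m
Δh = 0.044352 + 0.10440 + 0.088038 = 0.23679 m ≈ 0.237 m

Δh ≈ 0.237 m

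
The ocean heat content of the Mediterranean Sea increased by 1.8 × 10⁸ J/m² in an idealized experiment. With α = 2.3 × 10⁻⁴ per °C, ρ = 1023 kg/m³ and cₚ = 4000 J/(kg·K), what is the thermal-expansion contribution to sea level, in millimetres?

about 10.1 mm

Δh = αQ/(ρcₚ) = 2.3×10⁻⁴ × 1.8×10⁸ / (1023 × 4000) ≈ 0.010117 m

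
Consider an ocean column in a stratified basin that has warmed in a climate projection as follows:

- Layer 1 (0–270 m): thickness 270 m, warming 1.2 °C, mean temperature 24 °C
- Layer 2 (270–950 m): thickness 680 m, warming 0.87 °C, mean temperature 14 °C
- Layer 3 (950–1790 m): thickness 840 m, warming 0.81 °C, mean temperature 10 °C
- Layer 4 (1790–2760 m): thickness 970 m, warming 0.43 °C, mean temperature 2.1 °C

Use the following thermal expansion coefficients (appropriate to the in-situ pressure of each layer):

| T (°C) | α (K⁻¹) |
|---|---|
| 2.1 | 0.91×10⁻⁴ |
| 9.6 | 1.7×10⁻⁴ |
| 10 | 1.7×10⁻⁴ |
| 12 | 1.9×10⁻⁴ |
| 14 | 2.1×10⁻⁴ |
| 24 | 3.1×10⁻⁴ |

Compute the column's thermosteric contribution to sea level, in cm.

Layer 1 at 24 °C → α = 3.1×10⁻⁴ K⁻¹
Layer 2 at 14 °C → α = 2.1×10⁻⁴ K⁻¹
Layer 3 at 10 °C → α = 1.7×10⁻⁴ K⁻¹
Layer 4 at 2.1 °C → α = 0.91×10⁻⁴ K⁻¹
0–270 m: 270 × 1.2 × 3.1×10⁻⁴ = 0.10044 m
Layer 2: 0.87 × 680 × 2.1×10⁻⁴ = 0.124236 m
0.81 × 840 × 1.7×10⁻⁴ = 0.115668 m
Layer 4: 0.91×10⁻⁴ × 970 × 0.43 = 0.0379561 m
Δh = 0.10044 + 0.124236 + 0.115668 + 0.0379561 = 0.3783001 m ≈ 37.8 cm

37.8 cm of thermosteric rise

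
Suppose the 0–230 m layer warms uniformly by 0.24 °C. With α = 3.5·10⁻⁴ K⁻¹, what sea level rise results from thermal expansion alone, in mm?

Δh = 19 mm

Δh = αΔT·H = 3.5×10⁻⁴ × 0.24 × 230 = 0.01932 m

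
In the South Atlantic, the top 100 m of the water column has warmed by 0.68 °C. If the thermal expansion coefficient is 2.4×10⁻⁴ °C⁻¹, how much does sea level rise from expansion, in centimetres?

Δh = αΔT·H = 2.4×10⁻⁴ × 0.68 × 100 = 0.01632 m

Δh ≈ 1.6 cm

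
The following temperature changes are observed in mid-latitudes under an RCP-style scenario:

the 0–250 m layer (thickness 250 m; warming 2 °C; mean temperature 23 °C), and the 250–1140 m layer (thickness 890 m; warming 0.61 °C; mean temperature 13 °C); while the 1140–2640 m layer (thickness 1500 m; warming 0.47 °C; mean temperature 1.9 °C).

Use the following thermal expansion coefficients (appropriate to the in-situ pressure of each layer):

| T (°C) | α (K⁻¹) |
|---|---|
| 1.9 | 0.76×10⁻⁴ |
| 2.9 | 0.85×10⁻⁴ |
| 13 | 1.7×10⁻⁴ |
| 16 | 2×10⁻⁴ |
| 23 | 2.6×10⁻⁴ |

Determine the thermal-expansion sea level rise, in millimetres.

Layer 1 at 23 °C → α = 2.6×10⁻⁴ K⁻¹
Layer 2 at 13 °C → α = 1.7×10⁻⁴ K⁻¹
Layer 3 at 1.9 °C → α = 0.76×10⁻⁴ K⁻¹
0–250 m: 250 × 2.6×10⁻⁴ × 2 = 0.13000 m
Layer 2: 0.61 × 1.7×10⁻⁴ × 890 = 0.092293 m
Layer 3: 0.47 × 0.76×10⁻⁴ × 1500 = 0.05358 m
Δh = 0.13000 + 0.092293 + 0.05358 = 0.275873 m ≈ 276 mm

276 mm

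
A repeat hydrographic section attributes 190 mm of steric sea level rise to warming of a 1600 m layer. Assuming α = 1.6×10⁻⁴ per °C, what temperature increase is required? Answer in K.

ΔT ≈ 0.74 K

ΔT = Δh/(αH) = 0.19 / (1.6×10⁻⁴ × 1600) ≈ 0.7422 K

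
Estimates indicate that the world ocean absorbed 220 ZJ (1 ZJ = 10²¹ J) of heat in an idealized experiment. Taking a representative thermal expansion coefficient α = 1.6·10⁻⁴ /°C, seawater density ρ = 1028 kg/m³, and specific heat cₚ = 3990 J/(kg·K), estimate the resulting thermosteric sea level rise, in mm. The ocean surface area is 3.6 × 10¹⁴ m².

Δh ≈ 24 mm

Per unit area: Q = 220×10²¹ / (3.6×10¹⁴) ≈ 6.111×10⁸ J/m²
Δh = αQ/(ρcₚ) = 1.6×10⁻⁴ × 6.111×10⁸ / (1028 × 3990) ≈ 0.023838 m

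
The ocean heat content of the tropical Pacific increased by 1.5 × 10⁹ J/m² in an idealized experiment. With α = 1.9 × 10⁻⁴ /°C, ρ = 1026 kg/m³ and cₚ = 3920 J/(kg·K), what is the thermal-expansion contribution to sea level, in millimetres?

Δh = αQ/(ρcₚ) = 1.9×10⁻⁴ × 1.5×10⁹ / (1026 × 3920) ≈ 0.070862 m

Δh ≈ 70.9 mm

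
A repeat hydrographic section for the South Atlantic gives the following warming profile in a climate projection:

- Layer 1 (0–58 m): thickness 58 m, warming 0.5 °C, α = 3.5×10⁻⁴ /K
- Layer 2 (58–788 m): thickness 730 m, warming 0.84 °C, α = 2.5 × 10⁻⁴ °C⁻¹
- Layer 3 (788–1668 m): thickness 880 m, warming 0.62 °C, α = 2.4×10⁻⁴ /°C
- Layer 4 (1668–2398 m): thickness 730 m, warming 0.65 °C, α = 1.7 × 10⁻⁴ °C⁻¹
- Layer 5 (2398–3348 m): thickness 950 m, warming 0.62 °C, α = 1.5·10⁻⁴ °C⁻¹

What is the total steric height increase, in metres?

0–58 m: 58 × 3.5×10⁻⁴ × 0.5 = 0.01015 m
58–788 m: 2.5×10⁻⁴ × 0.84 × 730 = 0.15330 m
2.4×10⁻⁴ × 0.62 × 880 = 0.130944 m
1668–2398 m: 730 × 0.65 × 1.7×10⁻⁴ = 0.080665 m
2398–3348 m: 950 × 1.5×10⁻⁴ × 0.62 = 0.08835 m
Δh = 0.01015 + 0.15330 + 0.130944 + 0.080665 + 0.08835 = 0.463409 m

0.463 m of thermosteric rise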